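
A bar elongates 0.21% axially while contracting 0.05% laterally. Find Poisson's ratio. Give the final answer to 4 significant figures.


nu = -epsilon_lat / epsilon_axial
Lateral strain is contraction (negative), so using magnitudes:
nu = 0.05 / 0.21
nu = 0.2381


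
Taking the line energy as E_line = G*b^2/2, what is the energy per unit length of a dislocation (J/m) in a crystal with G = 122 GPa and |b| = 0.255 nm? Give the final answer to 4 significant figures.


E = G*b^2/2
b = 0.255 nm = 2.55e-10 m
G = 122 GPa = 1.22e+11 Pa
E = 0.5 * 1.22e+11 * (2.55e-10)^2
E = 3.967e-09 J/m


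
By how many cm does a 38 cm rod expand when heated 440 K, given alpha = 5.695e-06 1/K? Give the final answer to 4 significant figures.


dL = L0 * alpha * dT
dL = 38 * 5.695e-06 * 440
dL = 0.09522 cm


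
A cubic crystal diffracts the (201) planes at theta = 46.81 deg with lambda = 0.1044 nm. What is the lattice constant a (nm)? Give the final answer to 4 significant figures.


d = lambda / (2*sin(theta))
d = 0.1044 / (2*sin(46.81 deg))
d = 0.0715963 nm
a = d * sqrt(h^2+k^2+l^2) = 0.0715963 * sqrt(5)
a = 0.1601 nm


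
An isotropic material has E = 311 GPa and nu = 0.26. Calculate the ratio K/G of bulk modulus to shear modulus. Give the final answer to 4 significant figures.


G = E / (2*(1+nu))
G = 311 / (2*(1+0.26)) = 123.413 GPa
K = E / (3*(1-2*nu))
K = 311 / (3*(1-2*0.26)) = 215.972 GPa
K/G = 215.972 / 123.413 = 1.75


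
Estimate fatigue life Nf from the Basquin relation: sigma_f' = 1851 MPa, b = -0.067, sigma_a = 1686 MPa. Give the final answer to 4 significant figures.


sigma_a = sigma_f' * (2*Nf)^b
2*Nf = (sigma_a / sigma_f')^(1/b)
2*Nf = (1686 / 1851)^(1/-0.067)
2*Nf = 4.02909
Nf = 2.015 cycles


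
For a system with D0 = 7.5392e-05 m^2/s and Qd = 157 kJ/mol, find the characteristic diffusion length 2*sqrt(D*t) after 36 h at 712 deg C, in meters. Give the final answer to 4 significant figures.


Step 1: D = D0 * exp(-Qd/(R*T))
T = 985.15 K
D = 7.5392e-05 * exp(-157e3 / (8.314 * 985.15)) = 3.56918e-13 m^2/s
Step 2: L = 2*sqrt(D*t)
t = 36 h = 129600 s
L = 2*sqrt(3.56918e-13 * 129600) = 4.301e-04 m


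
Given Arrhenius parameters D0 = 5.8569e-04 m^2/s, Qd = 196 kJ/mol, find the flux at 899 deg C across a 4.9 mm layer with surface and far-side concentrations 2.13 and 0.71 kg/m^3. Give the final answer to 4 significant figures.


Step 1: D = D0 * exp(-Qd/(R*T))
T = 899 + 273.15 = 1172.15 K
D = 5.8569e-04 * exp(-196e3 / (8.314 * 1172.15)) = 1.07891e-12 m^2/s
Step 2: J = D * (C1 - C2) / dx
J = 1.07891e-12 * (2.13 - 0.71) / 4.9e-03
J = 3.127e-10 kg/(m^2*s)


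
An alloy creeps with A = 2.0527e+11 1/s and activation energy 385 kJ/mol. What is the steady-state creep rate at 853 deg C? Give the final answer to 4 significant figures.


rate = A * exp(-Q / (R*T))
T = 853 + 273.15 = 1126.15 K
rate = 2.0527e+11 * exp(-385e3 / (8.314 * 1126.15))
rate = 2.845e-07 1/s


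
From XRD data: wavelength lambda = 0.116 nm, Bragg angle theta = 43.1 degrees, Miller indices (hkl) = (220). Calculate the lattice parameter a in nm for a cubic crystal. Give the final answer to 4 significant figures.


d = lambda / (2*sin(theta))
d = 0.116 / (2*sin(43.1 deg))
d = 0.0848854 nm
a = d * sqrt(h^2+k^2+l^2) = 0.0848854 * sqrt(8)
a = 0.2401 nm


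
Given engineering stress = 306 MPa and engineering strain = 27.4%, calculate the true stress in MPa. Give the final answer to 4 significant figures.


sigma_true = sigma_eng * (1 + epsilon_eng)
sigma_true = 306 * (1 + 0.274)
sigma_true = 389.8 MPa


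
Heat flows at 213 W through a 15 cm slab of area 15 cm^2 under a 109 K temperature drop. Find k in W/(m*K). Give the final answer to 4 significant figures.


k = Q*L / (A*dT)
L = 0.15 m, A = 1.5e-03 m^2
k = 213 * 0.15 / (1.5e-03 * 109)
k = 195.4 W/(m*K)


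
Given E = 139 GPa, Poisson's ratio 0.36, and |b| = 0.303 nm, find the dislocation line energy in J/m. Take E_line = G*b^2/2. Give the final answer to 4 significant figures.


Step 1: G = E / (2*(1+nu))
G = 139 / (2*(1+0.36)) = 51.1029 GPa = 5.11029e+10 Pa
Step 2: E_line = G*b^2/2
b = 0.303 nm = 3.03e-10 m
E_line = 0.5 * 5.11029e+10 * (3.03e-10)^2 = 2.346e-09 J/m


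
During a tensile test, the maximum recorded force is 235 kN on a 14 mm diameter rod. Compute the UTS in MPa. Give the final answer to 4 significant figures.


A0 = pi*(d/2)^2 = pi*(14/2)^2 = 153.938 mm^2
UTS = F_max / A0 = 235*1000 / 153.938
UTS = 1527 MPa


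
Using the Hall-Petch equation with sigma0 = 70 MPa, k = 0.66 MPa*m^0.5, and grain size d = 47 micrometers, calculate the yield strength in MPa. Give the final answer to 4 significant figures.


sigma_y = sigma0 + k / sqrt(d)
d = 47 um = 4.7e-05 m
sigma_y = 70 + 0.66 / sqrt(4.7e-05)
sigma_y = 166.3 MPa


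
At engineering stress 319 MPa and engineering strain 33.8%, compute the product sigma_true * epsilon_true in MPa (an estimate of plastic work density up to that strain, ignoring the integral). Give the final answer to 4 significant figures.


sigma_true = sigma_eng * (1 + epsilon_eng)
sigma_true = 319 * (1 + 0.338) = 426.822 MPa
epsilon_true = ln(1 + epsilon_eng)
epsilon_true = ln(1 + 0.338) = 0.291176
sigma_true * epsilon_true = 426.822 * 0.291176 = 124.3 MPa


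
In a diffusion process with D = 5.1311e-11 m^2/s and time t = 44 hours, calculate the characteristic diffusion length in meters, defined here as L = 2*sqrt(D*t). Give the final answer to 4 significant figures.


t = 44 hr = 158400 s
Diffusion length = 2*sqrt(D*t)
= 2*sqrt(5.1311e-11 * 158400)
= 5.702e-03 m


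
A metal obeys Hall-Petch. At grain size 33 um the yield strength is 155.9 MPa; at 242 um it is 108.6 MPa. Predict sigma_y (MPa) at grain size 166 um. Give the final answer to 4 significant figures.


sigma_y = sigma0 + k / sqrt(d)
1/sqrt(d1) = 1/sqrt(3.3e-05) = 174.078;  1/sqrt(d2) = 64.2824
k = (sigma1 - sigma2) / (1/sqrt(d1) - 1/sqrt(d2)) = (155.9 - 108.6) / (174.078 - 64.2824) = 0.430802 MPa*m^0.5
sigma0 = sigma1 - k/sqrt(d1) = 155.9 - 0.430802*174.078 = 80.907 MPa
sigma_y(d3) = 80.907 + 0.430802 / sqrt(1.66e-04) = 114.3 MPa


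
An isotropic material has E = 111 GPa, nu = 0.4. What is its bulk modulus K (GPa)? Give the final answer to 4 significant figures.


K = E / (3*(1-2*nu))
K = 111 / (3*(1-2*0.4))
K = 185 GPa


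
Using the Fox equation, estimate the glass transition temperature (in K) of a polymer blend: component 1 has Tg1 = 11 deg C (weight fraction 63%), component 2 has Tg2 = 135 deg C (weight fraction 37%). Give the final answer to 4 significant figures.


1/Tg = w1/Tg1 + w2/Tg2 (in Kelvin)
Tg1 = 284.15 K, Tg2 = 408.15 K
1/Tg = 0.63/284.15 + 0.37/408.15
Tg = 320.1 K


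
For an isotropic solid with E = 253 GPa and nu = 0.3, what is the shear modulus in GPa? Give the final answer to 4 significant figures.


G = E / (2*(1+nu))
G = 253 / (2*(1+0.3))
G = 97.31 GPa


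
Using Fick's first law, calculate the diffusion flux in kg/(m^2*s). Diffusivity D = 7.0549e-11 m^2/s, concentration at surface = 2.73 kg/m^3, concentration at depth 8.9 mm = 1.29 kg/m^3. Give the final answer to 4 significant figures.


J = -D * (dC/dx) = D * (C1 - C2) / dx
J = 7.0549e-11 * (2.73 - 1.29) / 8.9e-03
J = 1.141e-08 kg/(m^2*s)


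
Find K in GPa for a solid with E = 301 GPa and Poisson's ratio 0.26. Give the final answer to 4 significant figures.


K = E / (3*(1-2*nu))
K = 301 / (3*(1-2*0.26))
K = 209 GPa


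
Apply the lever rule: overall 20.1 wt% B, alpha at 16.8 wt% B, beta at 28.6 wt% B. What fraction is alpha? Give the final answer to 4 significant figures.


f_alpha = (C_beta - C0) / (C_beta - C_alpha)
f_alpha = (28.6 - 20.1) / (28.6 - 16.8)
f_alpha = 0.7203


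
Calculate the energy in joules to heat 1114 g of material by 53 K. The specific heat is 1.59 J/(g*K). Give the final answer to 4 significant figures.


Q = m * cp * dT
Q = 1114 * 1.59 * 53
Q = 93880 J


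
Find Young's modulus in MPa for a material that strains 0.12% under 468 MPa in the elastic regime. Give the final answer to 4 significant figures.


E = sigma / epsilon
epsilon = 0.12% = 1.2e-03
E = 468 / 1.2e-03
E = 390000 MPa


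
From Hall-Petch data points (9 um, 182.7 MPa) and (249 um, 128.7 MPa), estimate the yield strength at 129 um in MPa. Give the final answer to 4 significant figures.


sigma_y = sigma0 + k / sqrt(d)
1/sqrt(d1) = 1/sqrt(9e-06) = 333.333;  1/sqrt(d2) = 63.3724
k = (sigma1 - sigma2) / (1/sqrt(d1) - 1/sqrt(d2)) = (182.7 - 128.7) / (333.333 - 63.3724) = 0.200029 MPa*m^0.5
sigma0 = sigma1 - k/sqrt(d1) = 182.7 - 0.200029*333.333 = 116.024 MPa
sigma_y(d3) = 116.024 + 0.200029 / sqrt(1.29e-04) = 133.6 MPa


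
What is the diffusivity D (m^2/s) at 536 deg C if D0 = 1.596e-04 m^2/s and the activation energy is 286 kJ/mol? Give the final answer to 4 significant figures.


D = D0 * exp(-Qd / (R*T))
T = 809.15 K
D = 1.596e-04 * exp(-286e3 / (8.314 * 809.15))
D = 5.491e-23 m^2/s


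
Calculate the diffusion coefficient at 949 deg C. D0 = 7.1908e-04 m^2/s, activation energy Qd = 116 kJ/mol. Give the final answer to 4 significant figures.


D = D0 * exp(-Qd / (R*T))
T = 1222.15 K
D = 7.1908e-04 * exp(-116e3 / (8.314 * 1222.15))
D = 7.921e-09 m^2/s


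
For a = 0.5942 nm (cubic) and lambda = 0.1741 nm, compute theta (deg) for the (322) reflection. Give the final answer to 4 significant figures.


d = a / sqrt(h^2+k^2+l^2)
d = 0.5942 / sqrt(17) = 0.144115 nm
lambda = 2*d*sin(theta)  =>  sin(theta) = lambda / (2*d)
sin(theta) = 0.1741 / (2 * 0.144115) = 0.604033
theta = 37.16 deg


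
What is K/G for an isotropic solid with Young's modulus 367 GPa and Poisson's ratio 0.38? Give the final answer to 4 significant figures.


G = E / (2*(1+nu))
G = 367 / (2*(1+0.38)) = 132.971 GPa
K = E / (3*(1-2*nu))
K = 367 / (3*(1-2*0.38)) = 509.722 GPa
K/G = 509.722 / 132.971 = 3.833


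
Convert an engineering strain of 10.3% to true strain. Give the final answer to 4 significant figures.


epsilon_true = ln(1 + epsilon_eng)
epsilon_true = ln(1 + 0.103)
epsilon_true = 0.09803


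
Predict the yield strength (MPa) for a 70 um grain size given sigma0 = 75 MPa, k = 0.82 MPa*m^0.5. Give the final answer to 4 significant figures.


sigma_y = sigma0 + k / sqrt(d)
d = 70 um = 7e-05 m
sigma_y = 75 + 0.82 / sqrt(7e-05)
sigma_y = 173 MPa


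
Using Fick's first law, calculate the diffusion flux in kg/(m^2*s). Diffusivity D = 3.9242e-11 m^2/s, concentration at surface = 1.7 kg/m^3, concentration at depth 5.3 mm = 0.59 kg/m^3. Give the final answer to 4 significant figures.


J = -D * (dC/dx) = D * (C1 - C2) / dx
J = 3.9242e-11 * (1.7 - 0.59) / 5.3e-03
J = 8.219e-09 kg/(m^2*s)


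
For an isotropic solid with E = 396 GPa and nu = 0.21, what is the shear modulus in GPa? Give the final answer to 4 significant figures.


G = E / (2*(1+nu))
G = 396 / (2*(1+0.21))
G = 163.6 GPa


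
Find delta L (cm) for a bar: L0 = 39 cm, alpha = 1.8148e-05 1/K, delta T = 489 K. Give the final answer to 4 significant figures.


dL = L0 * alpha * dT
dL = 39 * 1.8148e-05 * 489
dL = 0.3461 cm


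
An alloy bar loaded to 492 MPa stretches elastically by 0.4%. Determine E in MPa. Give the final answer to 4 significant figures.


E = sigma / epsilon
epsilon = 0.4% = 4e-03
E = 492 / 4e-03
E = 123000 MPa


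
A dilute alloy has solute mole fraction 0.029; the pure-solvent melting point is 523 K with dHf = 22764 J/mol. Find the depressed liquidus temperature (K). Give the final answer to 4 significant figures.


dT = R*Tm^2*x / dHf
dT = 8.314 * 523^2 * 0.029 / 22764
dT = 2.8971 K
T_new = 523 - 2.8971 = 520.1 K


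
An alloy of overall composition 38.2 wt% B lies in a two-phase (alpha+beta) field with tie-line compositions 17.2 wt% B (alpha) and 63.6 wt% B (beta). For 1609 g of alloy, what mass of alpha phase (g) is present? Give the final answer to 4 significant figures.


f_alpha = (C_beta - C0) / (C_beta - C_alpha)
f_alpha = (63.6 - 38.2) / (63.6 - 17.2) = 0.547414
m_alpha = f_alpha * m_total = 0.547414 * 1609 = 880.8 g


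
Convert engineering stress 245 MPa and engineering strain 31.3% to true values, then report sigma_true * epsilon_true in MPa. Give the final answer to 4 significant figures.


sigma_true = sigma_eng * (1 + epsilon_eng)
sigma_true = 245 * (1 + 0.313) = 321.685 MPa
epsilon_true = ln(1 + epsilon_eng)
epsilon_true = ln(1 + 0.313) = 0.272315
sigma_true * epsilon_true = 321.685 * 0.272315 = 87.6 MPa


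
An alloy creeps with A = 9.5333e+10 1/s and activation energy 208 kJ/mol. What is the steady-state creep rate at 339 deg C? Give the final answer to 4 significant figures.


rate = A * exp(-Q / (R*T))
T = 339 + 273.15 = 612.15 K
rate = 9.5333e+10 * exp(-208e3 / (8.314 * 612.15))
rate = 1.698e-07 1/s


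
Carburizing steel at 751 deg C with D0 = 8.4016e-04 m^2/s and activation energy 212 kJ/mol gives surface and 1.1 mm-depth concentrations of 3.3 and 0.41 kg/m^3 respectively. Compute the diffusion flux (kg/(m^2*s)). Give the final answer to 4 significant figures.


Step 1: D = D0 * exp(-Qd/(R*T))
T = 751 + 273.15 = 1024.15 K
D = 8.4016e-04 * exp(-212e3 / (8.314 * 1024.15)) = 1.29227e-14 m^2/s
Step 2: J = D * (C1 - C2) / dx
J = 1.29227e-14 * (3.3 - 0.41) / 1.1e-03
J = 3.395e-11 kg/(m^2*s)


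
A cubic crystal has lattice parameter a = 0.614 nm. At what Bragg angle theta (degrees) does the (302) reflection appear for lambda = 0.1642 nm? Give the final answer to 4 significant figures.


d = a / sqrt(h^2+k^2+l^2)
d = 0.614 / sqrt(13) = 0.170293 nm
lambda = 2*d*sin(theta)  =>  sin(theta) = lambda / (2*d)
sin(theta) = 0.1642 / (2 * 0.170293) = 0.48211
theta = 28.82 deg


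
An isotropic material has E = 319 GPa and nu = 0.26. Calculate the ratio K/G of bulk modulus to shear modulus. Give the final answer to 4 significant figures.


G = E / (2*(1+nu))
G = 319 / (2*(1+0.26)) = 126.587 GPa
K = E / (3*(1-2*nu))
K = 319 / (3*(1-2*0.26)) = 221.528 GPa
K/G = 221.528 / 126.587 = 1.75


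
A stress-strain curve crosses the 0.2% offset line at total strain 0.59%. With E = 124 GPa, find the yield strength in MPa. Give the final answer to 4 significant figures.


Offset strain = 0.002
Elastic strain at yield = total_strain - offset = 5.9e-03 - 0.002 = 3.9e-03
sigma_y = E * elastic_strain = 124000 * 3.9e-03
sigma_y = 483.6 MPa


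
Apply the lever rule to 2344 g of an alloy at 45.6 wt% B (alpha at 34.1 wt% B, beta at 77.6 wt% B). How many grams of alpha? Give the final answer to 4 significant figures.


f_alpha = (C_beta - C0) / (C_beta - C_alpha)
f_alpha = (77.6 - 45.6) / (77.6 - 34.1) = 0.735632
m_alpha = f_alpha * m_total = 0.735632 * 2344 = 1724 g


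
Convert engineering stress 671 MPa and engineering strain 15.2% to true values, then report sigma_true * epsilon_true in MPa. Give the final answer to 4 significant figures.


sigma_true = sigma_eng * (1 + epsilon_eng)
sigma_true = 671 * (1 + 0.152) = 772.992 MPa
epsilon_true = ln(1 + epsilon_eng)
epsilon_true = ln(1 + 0.152) = 0.1415
sigma_true * epsilon_true = 772.992 * 0.1415 = 109.4 MPa


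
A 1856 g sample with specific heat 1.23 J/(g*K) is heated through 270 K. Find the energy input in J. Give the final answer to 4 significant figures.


Q = m * cp * dT
Q = 1856 * 1.23 * 270
Q = 616400 J


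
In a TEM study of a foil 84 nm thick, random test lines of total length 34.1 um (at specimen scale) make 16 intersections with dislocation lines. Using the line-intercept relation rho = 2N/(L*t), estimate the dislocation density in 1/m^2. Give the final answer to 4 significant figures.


rho = 2N / (L * t)
L = 34.1 um = 3.41e-05 m, t = 84 nm = 8.4e-08 m
rho = 2 * 16 / (3.41e-05 * 8.4e-08)
rho = 1.117e+13 1/m^2


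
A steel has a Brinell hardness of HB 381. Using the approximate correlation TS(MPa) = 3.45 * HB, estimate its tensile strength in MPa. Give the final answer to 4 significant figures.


TS (MPa) = 3.45 * HB
TS = 3.45 * 381
TS = 1314 MPa


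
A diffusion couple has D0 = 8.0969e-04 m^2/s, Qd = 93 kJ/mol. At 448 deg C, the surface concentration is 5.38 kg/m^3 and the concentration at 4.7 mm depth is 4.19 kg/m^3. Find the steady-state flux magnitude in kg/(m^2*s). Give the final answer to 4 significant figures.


Step 1: D = D0 * exp(-Qd/(R*T))
T = 448 + 273.15 = 721.15 K
D = 8.0969e-04 * exp(-93e3 / (8.314 * 721.15)) = 1.48546e-10 m^2/s
Step 2: J = D * (C1 - C2) / dx
J = 1.48546e-10 * (5.38 - 4.19) / 4.7e-03
J = 3.761e-08 kg/(m^2*s)


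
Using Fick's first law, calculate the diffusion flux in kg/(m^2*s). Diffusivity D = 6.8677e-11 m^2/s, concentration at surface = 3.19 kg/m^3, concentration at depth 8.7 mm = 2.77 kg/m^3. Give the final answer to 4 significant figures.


J = -D * (dC/dx) = D * (C1 - C2) / dx
J = 6.8677e-11 * (3.19 - 2.77) / 8.7e-03
J = 3.315e-09 kg/(m^2*s)


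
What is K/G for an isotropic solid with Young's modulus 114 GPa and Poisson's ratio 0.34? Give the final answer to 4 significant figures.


G = E / (2*(1+nu))
G = 114 / (2*(1+0.34)) = 42.5373 GPa
K = E / (3*(1-2*nu))
K = 114 / (3*(1-2*0.34)) = 118.75 GPa
K/G = 118.75 / 42.5373 = 2.792


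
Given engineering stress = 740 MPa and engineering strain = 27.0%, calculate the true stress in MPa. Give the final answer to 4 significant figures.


sigma_true = sigma_eng * (1 + epsilon_eng)
sigma_true = 740 * (1 + 0.27)
sigma_true = 939.8 MPa


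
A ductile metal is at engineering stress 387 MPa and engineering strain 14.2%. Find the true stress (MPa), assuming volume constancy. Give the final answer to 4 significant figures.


sigma_true = sigma_eng * (1 + epsilon_eng)
sigma_true = 387 * (1 + 0.142)
sigma_true = 442 MPa


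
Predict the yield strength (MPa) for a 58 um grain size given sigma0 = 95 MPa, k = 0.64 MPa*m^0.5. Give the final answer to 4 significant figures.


sigma_y = sigma0 + k / sqrt(d)
d = 58 um = 5.8e-05 m
sigma_y = 95 + 0.64 / sqrt(5.8e-05)
sigma_y = 179 MPa


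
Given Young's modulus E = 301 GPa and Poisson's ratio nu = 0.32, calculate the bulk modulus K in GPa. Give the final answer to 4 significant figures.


K = E / (3*(1-2*nu))
K = 301 / (3*(1-2*0.32))
K = 278.7 GPa


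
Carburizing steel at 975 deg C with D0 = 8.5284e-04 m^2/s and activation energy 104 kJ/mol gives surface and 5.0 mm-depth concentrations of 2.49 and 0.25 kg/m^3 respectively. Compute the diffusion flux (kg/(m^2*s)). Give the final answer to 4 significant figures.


Step 1: D = D0 * exp(-Qd/(R*T))
T = 975 + 273.15 = 1248.15 K
D = 8.5284e-04 * exp(-104e3 / (8.314 * 1248.15)) = 3.78745e-08 m^2/s
Step 2: J = D * (C1 - C2) / dx
J = 3.78745e-08 * (2.49 - 0.25) / 5e-03
J = 1.697e-05 kg/(m^2*s)


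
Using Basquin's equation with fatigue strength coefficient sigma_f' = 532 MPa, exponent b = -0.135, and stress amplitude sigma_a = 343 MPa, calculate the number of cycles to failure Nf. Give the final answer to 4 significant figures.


sigma_a = sigma_f' * (2*Nf)^b
2*Nf = (sigma_a / sigma_f')^(1/b)
2*Nf = (343 / 532)^(1/-0.135)
2*Nf = 25.8215
Nf = 12.91 cycles


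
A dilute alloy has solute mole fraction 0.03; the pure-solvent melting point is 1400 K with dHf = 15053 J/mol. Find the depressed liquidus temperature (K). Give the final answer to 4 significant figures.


dT = R*Tm^2*x / dHf
dT = 8.314 * 1400^2 * 0.03 / 15053
dT = 32.4761 K
T_new = 1400 - 32.4761 = 1368 K


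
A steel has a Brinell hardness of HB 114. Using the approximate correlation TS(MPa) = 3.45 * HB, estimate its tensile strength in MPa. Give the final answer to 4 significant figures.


TS (MPa) = 3.45 * HB
TS = 3.45 * 114
TS = 393.3 MPa


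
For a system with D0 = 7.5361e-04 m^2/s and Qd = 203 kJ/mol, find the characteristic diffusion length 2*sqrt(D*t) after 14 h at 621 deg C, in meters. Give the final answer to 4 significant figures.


Step 1: D = D0 * exp(-Qd/(R*T))
T = 894.15 K
D = 7.5361e-04 * exp(-203e3 / (8.314 * 894.15)) = 1.04189e-15 m^2/s
Step 2: L = 2*sqrt(D*t)
t = 14 h = 50400 s
L = 2*sqrt(1.04189e-15 * 50400) = 1.449e-05 m


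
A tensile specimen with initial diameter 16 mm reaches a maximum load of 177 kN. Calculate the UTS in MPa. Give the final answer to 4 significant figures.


A0 = pi*(d/2)^2 = pi*(16/2)^2 = 201.062 mm^2
UTS = F_max / A0 = 177*1000 / 201.062
UTS = 880.3 MPa


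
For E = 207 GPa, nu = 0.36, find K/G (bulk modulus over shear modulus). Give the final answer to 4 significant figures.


G = E / (2*(1+nu))
G = 207 / (2*(1+0.36)) = 76.1029 GPa
K = E / (3*(1-2*nu))
K = 207 / (3*(1-2*0.36)) = 246.429 GPa
K/G = 246.429 / 76.1029 = 3.238


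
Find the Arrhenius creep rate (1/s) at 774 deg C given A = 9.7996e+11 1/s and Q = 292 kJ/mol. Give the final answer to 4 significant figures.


rate = A * exp(-Q / (R*T))
T = 774 + 273.15 = 1047.15 K
rate = 9.7996e+11 * exp(-292e3 / (8.314 * 1047.15))
rate = 2.66e-03 1/s


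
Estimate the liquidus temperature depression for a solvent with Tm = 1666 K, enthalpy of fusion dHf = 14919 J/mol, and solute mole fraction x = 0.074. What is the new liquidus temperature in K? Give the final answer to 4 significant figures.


dT = R*Tm^2*x / dHf
dT = 8.314 * 1666^2 * 0.074 / 14919
dT = 114.46 K
T_new = 1666 - 114.46 = 1552 K


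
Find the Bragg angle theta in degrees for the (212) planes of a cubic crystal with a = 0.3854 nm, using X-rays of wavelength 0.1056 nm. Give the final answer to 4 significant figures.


d = a / sqrt(h^2+k^2+l^2)
d = 0.3854 / sqrt(9) = 0.128467 nm
lambda = 2*d*sin(theta)  =>  sin(theta) = lambda / (2*d)
sin(theta) = 0.1056 / (2 * 0.128467) = 0.411002
theta = 24.27 deg


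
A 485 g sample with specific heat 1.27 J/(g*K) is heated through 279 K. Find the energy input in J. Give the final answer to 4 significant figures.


Q = m * cp * dT
Q = 485 * 1.27 * 279
Q = 171900 J


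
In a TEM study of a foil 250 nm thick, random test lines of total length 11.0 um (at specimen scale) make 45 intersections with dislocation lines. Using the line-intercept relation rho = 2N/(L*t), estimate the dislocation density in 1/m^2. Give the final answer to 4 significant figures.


rho = 2N / (L * t)
L = 11.0 um = 1.1e-05 m, t = 250 nm = 2.5e-07 m
rho = 2 * 45 / (1.1e-05 * 2.5e-07)
rho = 3.273e+13 1/m^2


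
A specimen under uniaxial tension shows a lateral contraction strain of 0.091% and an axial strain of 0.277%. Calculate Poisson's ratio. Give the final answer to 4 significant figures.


nu = -epsilon_lat / epsilon_axial
Lateral strain is contraction (negative), so using magnitudes:
nu = 0.091 / 0.277
nu = 0.3285


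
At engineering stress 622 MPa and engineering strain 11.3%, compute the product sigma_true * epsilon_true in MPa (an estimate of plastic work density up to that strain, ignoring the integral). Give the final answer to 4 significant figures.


sigma_true = sigma_eng * (1 + epsilon_eng)
sigma_true = 622 * (1 + 0.113) = 692.286 MPa
epsilon_true = ln(1 + epsilon_eng)
epsilon_true = ln(1 + 0.113) = 0.107059
sigma_true * epsilon_true = 692.286 * 0.107059 = 74.12 MPa


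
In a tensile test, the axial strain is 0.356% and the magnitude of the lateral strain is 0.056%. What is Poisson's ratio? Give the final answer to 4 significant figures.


nu = -epsilon_lat / epsilon_axial
Lateral strain is contraction (negative), so using magnitudes:
nu = 0.056 / 0.356
nu = 0.1573


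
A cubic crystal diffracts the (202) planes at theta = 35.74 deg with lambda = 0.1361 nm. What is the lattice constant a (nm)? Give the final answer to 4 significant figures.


d = lambda / (2*sin(theta))
d = 0.1361 / (2*sin(35.74 deg))
d = 0.116502 nm
a = d * sqrt(h^2+k^2+l^2) = 0.116502 * sqrt(8)
a = 0.3295 nm


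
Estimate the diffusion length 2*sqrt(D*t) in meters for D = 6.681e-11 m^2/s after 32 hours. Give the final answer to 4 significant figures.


t = 32 hr = 115200 s
Diffusion length = 2*sqrt(D*t)
= 2*sqrt(6.681e-11 * 115200)
= 5.549e-03 m


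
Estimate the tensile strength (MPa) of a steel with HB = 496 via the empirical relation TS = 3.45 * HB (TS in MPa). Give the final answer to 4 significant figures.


TS (MPa) = 3.45 * HB
TS = 3.45 * 496
TS = 1711 MPa


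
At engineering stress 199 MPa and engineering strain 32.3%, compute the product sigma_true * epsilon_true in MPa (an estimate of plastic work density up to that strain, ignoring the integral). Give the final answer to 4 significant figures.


sigma_true = sigma_eng * (1 + epsilon_eng)
sigma_true = 199 * (1 + 0.323) = 263.277 MPa
epsilon_true = ln(1 + epsilon_eng)
epsilon_true = ln(1 + 0.323) = 0.279902
sigma_true * epsilon_true = 263.277 * 0.279902 = 73.69 MPa


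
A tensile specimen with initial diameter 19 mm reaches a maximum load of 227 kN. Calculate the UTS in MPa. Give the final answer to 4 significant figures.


A0 = pi*(d/2)^2 = pi*(19/2)^2 = 283.529 mm^2
UTS = F_max / A0 = 227*1000 / 283.529
UTS = 800.6 MPa


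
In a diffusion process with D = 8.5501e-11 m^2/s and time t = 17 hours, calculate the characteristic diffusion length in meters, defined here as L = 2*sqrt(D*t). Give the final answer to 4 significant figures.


t = 17 hr = 61200 s
Diffusion length = 2*sqrt(D*t)
= 2*sqrt(8.5501e-11 * 61200)
= 4.575e-03 m


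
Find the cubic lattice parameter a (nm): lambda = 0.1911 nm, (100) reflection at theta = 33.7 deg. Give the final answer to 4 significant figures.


d = lambda / (2*sin(theta))
d = 0.1911 / (2*sin(33.7 deg))
d = 0.17221 nm
a = d * sqrt(h^2+k^2+l^2) = 0.17221 * sqrt(1)
a = 0.1722 nm


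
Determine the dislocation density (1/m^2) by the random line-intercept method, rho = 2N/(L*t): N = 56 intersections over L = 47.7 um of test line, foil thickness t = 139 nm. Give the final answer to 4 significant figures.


rho = 2N / (L * t)
L = 47.7 um = 4.77e-05 m, t = 139 nm = 1.39e-07 m
rho = 2 * 56 / (4.77e-05 * 1.39e-07)
rho = 1.689e+13 1/m^2


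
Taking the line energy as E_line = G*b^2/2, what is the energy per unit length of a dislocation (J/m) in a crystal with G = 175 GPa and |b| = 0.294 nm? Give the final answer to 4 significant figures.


E = G*b^2/2
b = 0.294 nm = 2.94e-10 m
G = 175 GPa = 1.75e+11 Pa
E = 0.5 * 1.75e+11 * (2.94e-10)^2
E = 7.563e-09 J/m


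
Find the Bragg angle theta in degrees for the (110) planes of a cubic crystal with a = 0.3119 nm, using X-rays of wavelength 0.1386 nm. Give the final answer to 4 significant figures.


d = a / sqrt(h^2+k^2+l^2)
d = 0.3119 / sqrt(2) = 0.220547 nm
lambda = 2*d*sin(theta)  =>  sin(theta) = lambda / (2*d)
sin(theta) = 0.1386 / (2 * 0.220547) = 0.314219
theta = 18.31 deg


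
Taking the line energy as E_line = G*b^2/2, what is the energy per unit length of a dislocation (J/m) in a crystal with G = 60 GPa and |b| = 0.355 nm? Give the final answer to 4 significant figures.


E = G*b^2/2
b = 0.355 nm = 3.55e-10 m
G = 60 GPa = 6e+10 Pa
E = 0.5 * 6e+10 * (3.55e-10)^2
E = 3.781e-09 J/m


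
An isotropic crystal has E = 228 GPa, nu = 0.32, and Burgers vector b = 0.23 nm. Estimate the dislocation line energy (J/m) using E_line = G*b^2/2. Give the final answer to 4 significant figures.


Step 1: G = E / (2*(1+nu))
G = 228 / (2*(1+0.32)) = 86.3636 GPa = 8.63636e+10 Pa
Step 2: E_line = G*b^2/2
b = 0.23 nm = 2.3e-10 m
E_line = 0.5 * 8.63636e+10 * (2.3e-10)^2 = 2.284e-09 J/m


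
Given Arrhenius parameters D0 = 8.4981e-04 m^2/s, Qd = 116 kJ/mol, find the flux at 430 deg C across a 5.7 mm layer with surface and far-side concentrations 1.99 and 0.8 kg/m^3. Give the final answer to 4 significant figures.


Step 1: D = D0 * exp(-Qd/(R*T))
T = 430 + 273.15 = 703.15 K
D = 8.4981e-04 * exp(-116e3 / (8.314 * 703.15)) = 2.05004e-12 m^2/s
Step 2: J = D * (C1 - C2) / dx
J = 2.05004e-12 * (1.99 - 0.8) / 5.7e-03
J = 4.28e-10 kg/(m^2*s)


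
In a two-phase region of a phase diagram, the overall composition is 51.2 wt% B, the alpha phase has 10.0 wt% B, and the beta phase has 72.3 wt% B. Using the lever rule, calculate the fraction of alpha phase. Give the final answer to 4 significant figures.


f_alpha = (C_beta - C0) / (C_beta - C_alpha)
f_alpha = (72.3 - 51.2) / (72.3 - 10.0)
f_alpha = 0.3387


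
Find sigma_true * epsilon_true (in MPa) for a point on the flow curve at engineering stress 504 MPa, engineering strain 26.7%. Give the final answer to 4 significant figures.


sigma_true = sigma_eng * (1 + epsilon_eng)
sigma_true = 504 * (1 + 0.267) = 638.568 MPa
epsilon_true = ln(1 + epsilon_eng)
epsilon_true = ln(1 + 0.267) = 0.236652
sigma_true * epsilon_true = 638.568 * 0.236652 = 151.1 MPa


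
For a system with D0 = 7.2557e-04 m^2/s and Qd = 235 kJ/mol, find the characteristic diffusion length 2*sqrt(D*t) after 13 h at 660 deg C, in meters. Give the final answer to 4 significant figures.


Step 1: D = D0 * exp(-Qd/(R*T))
T = 933.15 K
D = 7.2557e-04 * exp(-235e3 / (8.314 * 933.15)) = 5.0779e-17 m^2/s
Step 2: L = 2*sqrt(D*t)
t = 13 h = 46800 s
L = 2*sqrt(5.0779e-17 * 46800) = 3.083e-06 m


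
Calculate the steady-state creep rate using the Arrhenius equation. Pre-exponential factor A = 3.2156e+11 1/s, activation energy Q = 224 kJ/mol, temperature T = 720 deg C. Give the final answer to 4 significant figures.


rate = A * exp(-Q / (R*T))
T = 720 + 273.15 = 993.15 K
rate = 3.2156e+11 * exp(-224e3 / (8.314 * 993.15))
rate = 0.5316 1/s


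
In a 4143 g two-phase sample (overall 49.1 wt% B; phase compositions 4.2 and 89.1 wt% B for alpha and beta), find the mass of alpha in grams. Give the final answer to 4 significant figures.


f_alpha = (C_beta - C0) / (C_beta - C_alpha)
f_alpha = (89.1 - 49.1) / (89.1 - 4.2) = 0.471143
m_alpha = f_alpha * m_total = 0.471143 * 4143 = 1952 g


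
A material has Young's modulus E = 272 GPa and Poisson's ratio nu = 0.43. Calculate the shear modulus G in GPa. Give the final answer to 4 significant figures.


G = E / (2*(1+nu))
G = 272 / (2*(1+0.43))
G = 95.1 GPa


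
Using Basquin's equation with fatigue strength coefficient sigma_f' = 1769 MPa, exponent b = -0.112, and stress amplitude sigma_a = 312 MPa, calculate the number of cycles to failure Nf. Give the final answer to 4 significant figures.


sigma_a = sigma_f' * (2*Nf)^b
2*Nf = (sigma_a / sigma_f')^(1/b)
2*Nf = (312 / 1769)^(1/-0.112)
2*Nf = 5.34974e+06
Nf = 2.675e+06 cycles


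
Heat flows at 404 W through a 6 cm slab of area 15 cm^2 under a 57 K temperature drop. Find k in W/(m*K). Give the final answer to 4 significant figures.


k = Q*L / (A*dT)
L = 0.06 m, A = 1.5e-03 m^2
k = 404 * 0.06 / (1.5e-03 * 57)
k = 283.5 W/(m*K)


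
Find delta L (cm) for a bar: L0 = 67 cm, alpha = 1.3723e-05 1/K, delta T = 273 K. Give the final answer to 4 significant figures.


dL = L0 * alpha * dT
dL = 67 * 1.3723e-05 * 273
dL = 0.251 cm


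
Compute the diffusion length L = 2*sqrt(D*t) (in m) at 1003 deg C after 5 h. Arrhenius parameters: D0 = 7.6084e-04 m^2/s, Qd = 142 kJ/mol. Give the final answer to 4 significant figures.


Step 1: D = D0 * exp(-Qd/(R*T))
T = 1276.15 K
D = 7.6084e-04 * exp(-142e3 / (8.314 * 1276.15)) = 1.17171e-09 m^2/s
Step 2: L = 2*sqrt(D*t)
t = 5 h = 18000 s
L = 2*sqrt(1.17171e-09 * 18000) = 9.185e-03 m


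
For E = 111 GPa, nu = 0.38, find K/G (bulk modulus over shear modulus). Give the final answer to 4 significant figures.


G = E / (2*(1+nu))
G = 111 / (2*(1+0.38)) = 40.2174 GPa
K = E / (3*(1-2*nu))
K = 111 / (3*(1-2*0.38)) = 154.167 GPa
K/G = 154.167 / 40.2174 = 3.833


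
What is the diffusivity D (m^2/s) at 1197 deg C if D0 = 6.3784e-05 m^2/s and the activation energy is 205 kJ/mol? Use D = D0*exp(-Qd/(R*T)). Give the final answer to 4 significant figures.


D = D0 * exp(-Qd / (R*T))
T = 1470.15 K
D = 6.3784e-05 * exp(-205e3 / (8.314 * 1470.15))
D = 3.317e-12 m^2/s


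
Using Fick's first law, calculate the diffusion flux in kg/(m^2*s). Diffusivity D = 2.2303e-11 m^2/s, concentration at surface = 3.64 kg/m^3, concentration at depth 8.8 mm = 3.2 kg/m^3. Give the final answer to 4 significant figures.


J = -D * (dC/dx) = D * (C1 - C2) / dx
J = 2.2303e-11 * (3.64 - 3.2) / 8.8e-03
J = 1.115e-09 kg/(m^2*s)


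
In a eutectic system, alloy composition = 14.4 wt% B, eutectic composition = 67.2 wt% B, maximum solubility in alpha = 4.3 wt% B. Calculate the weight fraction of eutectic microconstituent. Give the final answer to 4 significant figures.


f_primary = (C_e - C0) / (C_e - C_alpha_max)
f_primary = (67.2 - 14.4) / (67.2 - 4.3)
f_primary = 0.839428
f_eutectic = 1 - 0.839428 = 0.1606


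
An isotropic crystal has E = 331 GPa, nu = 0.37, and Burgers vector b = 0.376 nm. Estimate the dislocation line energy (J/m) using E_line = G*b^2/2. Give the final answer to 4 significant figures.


Step 1: G = E / (2*(1+nu))
G = 331 / (2*(1+0.37)) = 120.803 GPa = 1.20803e+11 Pa
Step 2: E_line = G*b^2/2
b = 0.376 nm = 3.76e-10 m
E_line = 0.5 * 1.20803e+11 * (3.76e-10)^2 = 8.539e-09 J/m


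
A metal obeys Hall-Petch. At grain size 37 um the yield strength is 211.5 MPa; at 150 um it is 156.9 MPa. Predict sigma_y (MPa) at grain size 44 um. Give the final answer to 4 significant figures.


sigma_y = sigma0 + k / sqrt(d)
1/sqrt(d1) = 1/sqrt(3.7e-05) = 164.399;  1/sqrt(d2) = 81.6497
k = (sigma1 - sigma2) / (1/sqrt(d1) - 1/sqrt(d2)) = (211.5 - 156.9) / (164.399 - 81.6497) = 0.659824 MPa*m^0.5
sigma0 = sigma1 - k/sqrt(d1) = 211.5 - 0.659824*164.399 = 103.026 MPa
sigma_y(d3) = 103.026 + 0.659824 / sqrt(4.4e-05) = 202.5 MPa


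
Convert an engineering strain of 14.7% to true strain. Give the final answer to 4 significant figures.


epsilon_true = ln(1 + epsilon_eng)
epsilon_true = ln(1 + 0.147)
epsilon_true = 0.1371


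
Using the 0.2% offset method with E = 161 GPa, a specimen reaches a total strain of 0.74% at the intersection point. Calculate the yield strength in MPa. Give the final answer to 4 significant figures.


Offset strain = 0.002
Elastic strain at yield = total_strain - offset = 7.4e-03 - 0.002 = 5.4e-03
sigma_y = E * elastic_strain = 161000 * 5.4e-03
sigma_y = 869.4 MPa


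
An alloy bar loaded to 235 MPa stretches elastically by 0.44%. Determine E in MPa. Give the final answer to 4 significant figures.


E = sigma / epsilon
epsilon = 0.44% = 4.4e-03
E = 235 / 4.4e-03
E = 53410 MPa


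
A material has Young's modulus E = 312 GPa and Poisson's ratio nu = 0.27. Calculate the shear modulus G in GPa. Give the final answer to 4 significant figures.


G = E / (2*(1+nu))
G = 312 / (2*(1+0.27))
G = 122.8 GPa


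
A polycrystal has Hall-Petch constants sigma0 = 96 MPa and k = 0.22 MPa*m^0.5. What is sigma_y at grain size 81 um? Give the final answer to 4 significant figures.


sigma_y = sigma0 + k / sqrt(d)
d = 81 um = 8.1e-05 m
sigma_y = 96 + 0.22 / sqrt(8.1e-05)
sigma_y = 120.4 MPa


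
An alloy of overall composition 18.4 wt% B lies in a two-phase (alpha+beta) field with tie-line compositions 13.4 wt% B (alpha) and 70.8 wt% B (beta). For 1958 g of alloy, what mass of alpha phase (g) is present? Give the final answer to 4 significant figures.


f_alpha = (C_beta - C0) / (C_beta - C_alpha)
f_alpha = (70.8 - 18.4) / (70.8 - 13.4) = 0.912892
m_alpha = f_alpha * m_total = 0.912892 * 1958 = 1787 g


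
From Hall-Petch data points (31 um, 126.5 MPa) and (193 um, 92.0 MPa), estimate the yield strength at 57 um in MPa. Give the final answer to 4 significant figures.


sigma_y = sigma0 + k / sqrt(d)
1/sqrt(d1) = 1/sqrt(3.1e-05) = 179.605;  1/sqrt(d2) = 71.9816
k = (sigma1 - sigma2) / (1/sqrt(d1) - 1/sqrt(d2)) = (126.5 - 92.0) / (179.605 - 71.9816) = 0.320561 MPa*m^0.5
sigma0 = sigma1 - k/sqrt(d1) = 126.5 - 0.320561*179.605 = 68.9255 MPa
sigma_y(d3) = 68.9255 + 0.320561 / sqrt(5.7e-05) = 111.4 MPa


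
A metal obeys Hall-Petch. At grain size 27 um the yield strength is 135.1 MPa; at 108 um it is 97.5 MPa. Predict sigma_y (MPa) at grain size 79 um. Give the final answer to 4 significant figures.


sigma_y = sigma0 + k / sqrt(d)
1/sqrt(d1) = 1/sqrt(2.7e-05) = 192.45;  1/sqrt(d2) = 96.225
k = (sigma1 - sigma2) / (1/sqrt(d1) - 1/sqrt(d2)) = (135.1 - 97.5) / (192.45 - 96.225) = 0.390751 MPa*m^0.5
sigma0 = sigma1 - k/sqrt(d1) = 135.1 - 0.390751*192.45 = 59.9 MPa
sigma_y(d3) = 59.9 + 0.390751 / sqrt(7.9e-05) = 103.9 MPa


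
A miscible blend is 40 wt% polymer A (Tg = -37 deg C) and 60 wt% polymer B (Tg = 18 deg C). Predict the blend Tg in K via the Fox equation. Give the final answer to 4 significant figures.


1/Tg = w1/Tg1 + w2/Tg2 (in Kelvin)
Tg1 = 236.15 K, Tg2 = 291.15 K
1/Tg = 0.4/236.15 + 0.6/291.15
Tg = 266.3 K


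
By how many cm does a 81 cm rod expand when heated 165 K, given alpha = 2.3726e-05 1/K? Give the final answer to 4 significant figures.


dL = L0 * alpha * dT
dL = 81 * 2.3726e-05 * 165
dL = 0.3171 cm


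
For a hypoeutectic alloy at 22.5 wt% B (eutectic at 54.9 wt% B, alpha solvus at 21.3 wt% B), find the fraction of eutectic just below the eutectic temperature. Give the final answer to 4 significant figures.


f_primary = (C_e - C0) / (C_e - C_alpha_max)
f_primary = (54.9 - 22.5) / (54.9 - 21.3)
f_primary = 0.964286
f_eutectic = 1 - 0.964286 = 0.03571


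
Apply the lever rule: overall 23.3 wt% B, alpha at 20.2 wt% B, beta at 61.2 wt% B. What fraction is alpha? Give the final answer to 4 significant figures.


f_alpha = (C_beta - C0) / (C_beta - C_alpha)
f_alpha = (61.2 - 23.3) / (61.2 - 20.2)
f_alpha = 0.9244


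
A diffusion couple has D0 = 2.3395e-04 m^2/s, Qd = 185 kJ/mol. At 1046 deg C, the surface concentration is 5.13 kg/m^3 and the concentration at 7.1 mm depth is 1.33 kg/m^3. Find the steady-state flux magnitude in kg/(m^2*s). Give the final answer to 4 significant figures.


Step 1: D = D0 * exp(-Qd/(R*T))
T = 1046 + 273.15 = 1319.15 K
D = 2.3395e-04 * exp(-185e3 / (8.314 * 1319.15)) = 1.10504e-11 m^2/s
Step 2: J = D * (C1 - C2) / dx
J = 1.10504e-11 * (5.13 - 1.33) / 7.1e-03
J = 5.914e-09 kg/(m^2*s)


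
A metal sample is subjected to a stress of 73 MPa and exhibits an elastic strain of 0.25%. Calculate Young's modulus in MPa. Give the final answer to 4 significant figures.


E = sigma / epsilon
epsilon = 0.25% = 2.5e-03
E = 73 / 2.5e-03
E = 29200 MPa


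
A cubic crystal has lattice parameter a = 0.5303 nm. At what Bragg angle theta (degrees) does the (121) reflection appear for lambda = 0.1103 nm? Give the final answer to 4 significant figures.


d = a / sqrt(h^2+k^2+l^2)
d = 0.5303 / sqrt(6) = 0.216494 nm
lambda = 2*d*sin(theta)  =>  sin(theta) = lambda / (2*d)
sin(theta) = 0.1103 / (2 * 0.216494) = 0.254741
theta = 14.76 deg


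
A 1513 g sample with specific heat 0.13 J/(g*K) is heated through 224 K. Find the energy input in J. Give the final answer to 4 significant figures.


Q = m * cp * dT
Q = 1513 * 0.13 * 224
Q = 44060 J


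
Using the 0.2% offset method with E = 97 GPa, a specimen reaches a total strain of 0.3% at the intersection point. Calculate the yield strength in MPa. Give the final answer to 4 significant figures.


Offset strain = 0.002
Elastic strain at yield = total_strain - offset = 3e-03 - 0.002 = 1e-03
sigma_y = E * elastic_strain = 97000 * 1e-03
sigma_y = 97 MPa


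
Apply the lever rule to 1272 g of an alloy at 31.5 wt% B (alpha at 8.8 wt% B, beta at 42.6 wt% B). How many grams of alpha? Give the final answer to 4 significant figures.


f_alpha = (C_beta - C0) / (C_beta - C_alpha)
f_alpha = (42.6 - 31.5) / (42.6 - 8.8) = 0.328402
m_alpha = f_alpha * m_total = 0.328402 * 1272 = 417.7 g


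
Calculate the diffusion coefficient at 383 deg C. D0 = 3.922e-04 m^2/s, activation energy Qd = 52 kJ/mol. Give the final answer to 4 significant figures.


D = D0 * exp(-Qd / (R*T))
T = 656.15 K
D = 3.922e-04 * exp(-52e3 / (8.314 * 656.15))
D = 2.843e-08 m^2/s


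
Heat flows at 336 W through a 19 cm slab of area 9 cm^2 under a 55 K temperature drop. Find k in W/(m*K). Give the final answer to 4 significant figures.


k = Q*L / (A*dT)
L = 0.19 m, A = 9e-04 m^2
k = 336 * 0.19 / (9e-04 * 55)
k = 1290 W/(m*K)


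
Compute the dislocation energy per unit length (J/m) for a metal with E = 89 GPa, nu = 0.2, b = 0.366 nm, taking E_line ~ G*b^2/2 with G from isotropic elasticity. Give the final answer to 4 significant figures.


Step 1: G = E / (2*(1+nu))
G = 89 / (2*(1+0.2)) = 37.0833 GPa = 3.70833e+10 Pa
Step 2: E_line = G*b^2/2
b = 0.366 nm = 3.66e-10 m
E_line = 0.5 * 3.70833e+10 * (3.66e-10)^2 = 2.484e-09 J/m
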